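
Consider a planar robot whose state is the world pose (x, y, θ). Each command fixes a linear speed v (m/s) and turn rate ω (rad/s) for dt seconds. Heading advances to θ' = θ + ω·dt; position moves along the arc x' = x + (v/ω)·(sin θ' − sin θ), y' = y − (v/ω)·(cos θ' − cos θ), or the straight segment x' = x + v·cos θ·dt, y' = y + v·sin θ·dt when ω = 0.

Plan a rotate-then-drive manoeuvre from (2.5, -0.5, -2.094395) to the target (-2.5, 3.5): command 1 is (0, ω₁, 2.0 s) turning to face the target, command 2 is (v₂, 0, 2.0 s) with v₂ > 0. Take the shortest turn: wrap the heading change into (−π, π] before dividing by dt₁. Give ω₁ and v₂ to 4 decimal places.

ω₁ = -0.8610, v₂ = 3.2016

heading to target = atan2(3.5−-0.5, -2.5−2.5) = 2.4669
Δθ = wrap(2.4669 − -2.0944) = -1.7219; ω₁ = Δθ/dt₁ = -0.8610
distance = √((-2.5−2.5)² + (3.5−-0.5)²) = 6.4031; v₂ = distance/dt₂ = 3.2016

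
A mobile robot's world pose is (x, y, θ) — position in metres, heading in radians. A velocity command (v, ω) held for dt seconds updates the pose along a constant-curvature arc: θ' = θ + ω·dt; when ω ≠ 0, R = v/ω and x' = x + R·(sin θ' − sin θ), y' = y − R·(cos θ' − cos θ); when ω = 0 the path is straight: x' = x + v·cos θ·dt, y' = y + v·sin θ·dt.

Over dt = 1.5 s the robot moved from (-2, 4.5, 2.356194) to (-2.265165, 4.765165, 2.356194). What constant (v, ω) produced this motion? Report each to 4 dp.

Δθ = 2.356194 − 2.356194 = 0.000000
ω = Δθ/dt = 0.000000/1.5 = 0.0000
ω = 0 → v = (Δx·cos θ + Δy·sin θ)/dt = 0.2500

v = 0.2500, ω = 0.0000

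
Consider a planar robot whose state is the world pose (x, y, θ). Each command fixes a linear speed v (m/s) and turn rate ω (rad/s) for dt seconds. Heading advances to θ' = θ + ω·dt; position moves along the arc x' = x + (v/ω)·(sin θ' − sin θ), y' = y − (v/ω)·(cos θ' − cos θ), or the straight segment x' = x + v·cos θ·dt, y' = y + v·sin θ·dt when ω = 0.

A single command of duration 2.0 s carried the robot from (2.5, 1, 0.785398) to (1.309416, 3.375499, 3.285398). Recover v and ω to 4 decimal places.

Δθ = 3.285398 − 0.785398 = 2.500000
ω = Δθ/dt = 2.500000/2.0 = 1.2500
R = −Δy/(cos θ' − cos θ) = 1.4000
v = R·ω = 1.4000·1.2500 = 1.7500

v = 1.7500, ω = 1.2500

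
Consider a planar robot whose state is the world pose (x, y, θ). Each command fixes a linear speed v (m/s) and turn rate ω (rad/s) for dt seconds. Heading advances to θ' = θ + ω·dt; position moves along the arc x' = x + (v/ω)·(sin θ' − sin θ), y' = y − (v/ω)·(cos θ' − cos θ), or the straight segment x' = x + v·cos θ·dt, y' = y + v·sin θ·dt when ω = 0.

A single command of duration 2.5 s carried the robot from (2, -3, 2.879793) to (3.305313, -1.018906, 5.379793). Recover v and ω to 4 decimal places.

v = -1.2500, ω = 1.0000

Δθ = 5.379793 − 2.879793 = 2.500000
ω = Δθ/dt = 2.500000/2.5 = 1.0000
R = −Δy/(cos θ' − cos θ) = -1.2500
v = R·ω = -1.2500·1.0000 = -1.2500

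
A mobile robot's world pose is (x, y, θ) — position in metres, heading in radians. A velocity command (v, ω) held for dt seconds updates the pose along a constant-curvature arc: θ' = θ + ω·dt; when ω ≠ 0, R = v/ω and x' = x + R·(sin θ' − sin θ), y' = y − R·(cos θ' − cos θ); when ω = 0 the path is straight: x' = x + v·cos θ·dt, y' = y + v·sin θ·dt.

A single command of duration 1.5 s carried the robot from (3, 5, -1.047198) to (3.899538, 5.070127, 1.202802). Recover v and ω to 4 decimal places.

Δθ = 1.202802 − -1.047198 = 2.250000
ω = Δθ/dt = 2.250000/1.5 = 1.5000
R = Δx/(sin θ' − sin θ) = 0.5000
v = R·ω = 0.5000·1.5000 = 0.7500

v = 0.7500, ω = 1.5000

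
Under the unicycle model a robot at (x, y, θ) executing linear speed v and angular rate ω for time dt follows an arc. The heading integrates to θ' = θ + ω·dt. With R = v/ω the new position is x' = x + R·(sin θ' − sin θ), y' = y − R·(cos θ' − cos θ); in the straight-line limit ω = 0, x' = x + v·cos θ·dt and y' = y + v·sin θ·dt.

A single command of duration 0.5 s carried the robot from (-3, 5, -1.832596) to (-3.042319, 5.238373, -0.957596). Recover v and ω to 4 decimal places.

v = -0.5000, ω = 1.7500

Δθ = -0.957596 − -1.832596 = 0.875000
ω = Δθ/dt = 0.875000/0.5 = 1.7500
R = −Δy/(cos θ' − cos θ) = -0.2857
v = R·ω = -0.2857·1.7500 = -0.5000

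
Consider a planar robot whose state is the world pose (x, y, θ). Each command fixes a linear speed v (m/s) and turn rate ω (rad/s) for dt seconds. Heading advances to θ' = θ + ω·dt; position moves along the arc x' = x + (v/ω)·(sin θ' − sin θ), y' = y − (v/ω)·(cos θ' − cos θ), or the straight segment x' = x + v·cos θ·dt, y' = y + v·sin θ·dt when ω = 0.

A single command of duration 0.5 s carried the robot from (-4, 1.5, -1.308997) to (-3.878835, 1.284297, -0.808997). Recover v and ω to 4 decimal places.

Δθ = -0.808997 − -1.308997 = 0.500000
ω = Δθ/dt = 0.500000/0.5 = 1.0000
R = −Δy/(cos θ' − cos θ) = 0.5000
v = R·ω = 0.5000·1.0000 = 0.5000

v = 0.5000, ω = 1.0000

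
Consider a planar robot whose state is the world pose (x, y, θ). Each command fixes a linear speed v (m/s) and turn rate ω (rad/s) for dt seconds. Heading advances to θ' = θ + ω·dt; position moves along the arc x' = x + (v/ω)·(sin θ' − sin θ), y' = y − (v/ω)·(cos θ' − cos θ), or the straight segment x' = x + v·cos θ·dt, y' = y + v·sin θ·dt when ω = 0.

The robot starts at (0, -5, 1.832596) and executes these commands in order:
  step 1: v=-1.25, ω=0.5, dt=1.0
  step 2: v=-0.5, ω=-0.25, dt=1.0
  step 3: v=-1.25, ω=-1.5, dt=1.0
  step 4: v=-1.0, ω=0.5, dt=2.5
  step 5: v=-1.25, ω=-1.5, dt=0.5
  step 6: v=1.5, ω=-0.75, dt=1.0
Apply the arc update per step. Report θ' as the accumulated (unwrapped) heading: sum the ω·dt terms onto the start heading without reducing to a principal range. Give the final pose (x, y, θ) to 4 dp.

(0.8472, -9.4254, 0.3326)

step 1: θ'=2.3326 (R=-2.5000) → pose (0.6058, -6.0785, 2.3326)
step 2: θ'=2.0826 (R=2.0000) → pose (0.9024, -6.4795, 2.0826)
step 3: θ'=0.5826 (R=0.8333) → pose (0.6343, -7.5835, 0.5826)
step 4: θ'=1.8326 (R=-2.0000) → pose (-0.1972, -9.7712, 1.8326)
step 5: θ'=1.0826 (R=0.8333) → pose (-0.2661, -10.3777, 1.0826)
step 6: θ'=0.3326 (R=-2.0000) → pose (0.8472, -9.4254, 0.3326)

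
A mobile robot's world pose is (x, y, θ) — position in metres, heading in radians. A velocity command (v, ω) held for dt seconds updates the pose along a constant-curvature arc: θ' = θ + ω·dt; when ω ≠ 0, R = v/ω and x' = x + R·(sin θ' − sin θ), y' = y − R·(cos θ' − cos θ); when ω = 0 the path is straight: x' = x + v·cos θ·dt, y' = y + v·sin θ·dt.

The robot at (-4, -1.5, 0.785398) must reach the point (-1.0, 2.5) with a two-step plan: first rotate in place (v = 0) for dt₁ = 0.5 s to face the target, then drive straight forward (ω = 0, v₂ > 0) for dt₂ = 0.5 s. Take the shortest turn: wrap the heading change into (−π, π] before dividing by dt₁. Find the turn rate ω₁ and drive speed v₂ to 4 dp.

ω₁ = 0.2838, v₂ = 10.0000

heading to target = atan2(2.5−-1.5, -1−-4) = 0.9273
Δθ = wrap(0.9273 − 0.7854) = 0.1419; ω₁ = Δθ/dt₁ = 0.2838
distance = √((-1−-4)² + (2.5−-1.5)²) = 5.0000; v₂ = distance/dt₂ = 10.0000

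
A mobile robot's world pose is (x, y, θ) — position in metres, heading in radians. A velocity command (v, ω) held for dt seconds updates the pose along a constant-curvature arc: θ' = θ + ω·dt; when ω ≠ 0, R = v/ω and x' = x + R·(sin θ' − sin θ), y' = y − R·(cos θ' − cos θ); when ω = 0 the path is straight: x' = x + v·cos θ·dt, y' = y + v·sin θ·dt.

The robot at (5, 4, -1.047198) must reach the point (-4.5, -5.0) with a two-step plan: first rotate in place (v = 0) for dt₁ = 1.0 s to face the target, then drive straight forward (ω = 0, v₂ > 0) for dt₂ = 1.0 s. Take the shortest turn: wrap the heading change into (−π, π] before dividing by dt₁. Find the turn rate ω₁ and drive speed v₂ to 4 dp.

ω₁ = -1.3360, v₂ = 13.0863

heading to target = atan2(-5−4, -4.5−5) = -2.3832
Δθ = wrap(-2.3832 − -1.0472) = -1.3360; ω₁ = Δθ/dt₁ = -1.3360
distance = √((-4.5−5)² + (-5−4)²) = 13.0863; v₂ = distance/dt₂ = 13.0863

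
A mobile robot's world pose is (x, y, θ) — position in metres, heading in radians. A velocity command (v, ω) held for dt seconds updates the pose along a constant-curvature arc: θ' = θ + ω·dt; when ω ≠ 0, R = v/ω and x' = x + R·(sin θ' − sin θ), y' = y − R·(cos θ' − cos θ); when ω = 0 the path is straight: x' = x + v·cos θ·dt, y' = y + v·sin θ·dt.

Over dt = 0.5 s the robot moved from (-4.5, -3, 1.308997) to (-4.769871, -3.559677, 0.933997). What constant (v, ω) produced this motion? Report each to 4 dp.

Δθ = 0.933997 − 1.308997 = -0.375000
ω = Δθ/dt = -0.375000/0.5 = -0.7500
R = −Δy/(cos θ' − cos θ) = 1.6667
v = R·ω = 1.6667·-0.7500 = -1.2500

v = -1.2500, ω = -0.7500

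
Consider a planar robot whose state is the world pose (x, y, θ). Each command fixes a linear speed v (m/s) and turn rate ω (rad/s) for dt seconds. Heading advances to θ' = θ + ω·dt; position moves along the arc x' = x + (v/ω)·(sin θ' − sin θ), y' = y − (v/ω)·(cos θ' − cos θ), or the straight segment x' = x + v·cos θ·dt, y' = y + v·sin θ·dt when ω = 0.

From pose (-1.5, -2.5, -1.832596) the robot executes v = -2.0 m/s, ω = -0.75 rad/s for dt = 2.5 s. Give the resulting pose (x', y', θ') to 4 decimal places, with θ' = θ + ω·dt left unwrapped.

θ' = -1.8326 + -0.75·2.5 = -3.7076
R = v/ω = -2.0/-0.75 = 2.6667
x' = -1.5 + 2.6667·(sin -3.7076 − sin -1.8326) = 2.5058
y' = -2.5 − 2.6667·(cos -3.7076 − cos -1.8326) = -0.9394

(2.5058, -0.9394, -3.7076)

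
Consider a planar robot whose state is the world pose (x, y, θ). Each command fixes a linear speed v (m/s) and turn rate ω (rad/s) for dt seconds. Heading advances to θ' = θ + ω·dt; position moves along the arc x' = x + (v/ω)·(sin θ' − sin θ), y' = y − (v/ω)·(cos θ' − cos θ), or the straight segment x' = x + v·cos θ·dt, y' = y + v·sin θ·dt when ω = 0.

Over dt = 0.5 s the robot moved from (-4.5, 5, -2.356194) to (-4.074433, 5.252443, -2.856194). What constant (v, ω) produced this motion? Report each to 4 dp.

Δθ = -2.856194 − -2.356194 = -0.500000
ω = Δθ/dt = -0.500000/0.5 = -1.0000
R = Δx/(sin θ' − sin θ) = 1.0000
v = R·ω = 1.0000·-1.0000 = -1.0000

v = -1.0000, ω = -1.0000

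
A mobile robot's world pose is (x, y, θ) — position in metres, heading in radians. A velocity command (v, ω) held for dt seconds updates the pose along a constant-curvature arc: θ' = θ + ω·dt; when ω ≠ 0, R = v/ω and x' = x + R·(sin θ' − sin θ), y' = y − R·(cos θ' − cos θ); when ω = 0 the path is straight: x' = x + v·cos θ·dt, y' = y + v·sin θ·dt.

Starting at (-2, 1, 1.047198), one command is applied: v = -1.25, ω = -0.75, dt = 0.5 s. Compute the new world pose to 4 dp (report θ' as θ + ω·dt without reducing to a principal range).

θ' = 1.0472 + -0.75·0.5 = 0.6722
R = v/ω = -1.25/-0.75 = 1.6667
x' = -2 + 1.6667·(sin 0.6722 − sin 1.0472) = -2.4055
y' = 1 − 1.6667·(cos 0.6722 − cos 1.0472) = 0.5292

(-2.4055, 0.5292, 0.6722)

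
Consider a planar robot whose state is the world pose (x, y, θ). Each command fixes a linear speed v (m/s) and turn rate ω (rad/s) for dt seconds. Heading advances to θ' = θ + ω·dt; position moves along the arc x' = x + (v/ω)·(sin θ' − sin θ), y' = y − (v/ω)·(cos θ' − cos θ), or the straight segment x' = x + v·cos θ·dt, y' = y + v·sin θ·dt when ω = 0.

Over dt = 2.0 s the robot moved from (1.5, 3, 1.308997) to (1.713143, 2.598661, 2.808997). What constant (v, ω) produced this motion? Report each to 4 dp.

v = -0.2500, ω = 0.7500

Δθ = 2.808997 − 1.308997 = 1.500000
ω = Δθ/dt = 1.500000/2.0 = 0.7500
R = −Δy/(cos θ' − cos θ) = -0.3333
v = R·ω = -0.3333·0.7500 = -0.2500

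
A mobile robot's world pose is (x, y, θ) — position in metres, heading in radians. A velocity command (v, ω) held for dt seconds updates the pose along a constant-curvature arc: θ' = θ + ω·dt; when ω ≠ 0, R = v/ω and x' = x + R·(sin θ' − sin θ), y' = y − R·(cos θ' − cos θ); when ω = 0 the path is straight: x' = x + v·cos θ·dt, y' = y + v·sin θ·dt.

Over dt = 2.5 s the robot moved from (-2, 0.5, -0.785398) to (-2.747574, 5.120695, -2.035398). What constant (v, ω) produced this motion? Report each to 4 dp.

Δθ = -2.035398 − -0.785398 = -1.250000
ω = Δθ/dt = -1.250000/2.5 = -0.5000
R = −Δy/(cos θ' − cos θ) = 4.0000
v = R·ω = 4.0000·-0.5000 = -2.0000

v = -2.0000, ω = -0.5000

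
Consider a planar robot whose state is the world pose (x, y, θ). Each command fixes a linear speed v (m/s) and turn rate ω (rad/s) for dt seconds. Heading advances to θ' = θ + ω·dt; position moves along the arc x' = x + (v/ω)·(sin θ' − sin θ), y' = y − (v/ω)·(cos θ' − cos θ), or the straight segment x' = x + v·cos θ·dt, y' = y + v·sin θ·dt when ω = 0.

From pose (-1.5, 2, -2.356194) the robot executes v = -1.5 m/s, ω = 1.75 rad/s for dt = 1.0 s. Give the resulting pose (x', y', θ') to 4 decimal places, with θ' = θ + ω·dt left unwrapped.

(-1.6177, 3.3105, -0.6062)

θ' = -2.3562 + 1.75·1.0 = -0.6062
R = v/ω = -1.5/1.75 = -0.8571
x' = -1.5 + -0.8571·(sin -0.6062 − sin -2.3562) = -1.6177
y' = 2 − -0.8571·(cos -0.6062 − cos -2.3562) = 3.3105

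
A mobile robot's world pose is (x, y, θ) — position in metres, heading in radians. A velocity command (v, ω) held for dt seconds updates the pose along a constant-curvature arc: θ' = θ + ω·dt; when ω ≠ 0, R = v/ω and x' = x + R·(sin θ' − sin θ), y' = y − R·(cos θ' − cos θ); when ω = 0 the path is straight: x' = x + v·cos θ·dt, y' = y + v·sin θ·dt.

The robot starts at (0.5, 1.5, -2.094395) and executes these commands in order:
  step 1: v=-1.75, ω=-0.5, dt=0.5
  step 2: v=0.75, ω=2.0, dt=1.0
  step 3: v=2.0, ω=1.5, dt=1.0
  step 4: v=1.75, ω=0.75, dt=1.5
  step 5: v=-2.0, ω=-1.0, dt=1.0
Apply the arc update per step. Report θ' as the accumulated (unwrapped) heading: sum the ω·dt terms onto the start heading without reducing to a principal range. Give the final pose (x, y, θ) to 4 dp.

step 1: θ'=-2.3444 (R=3.5000) → pose (1.0272, 2.1955, -2.3444)
step 2: θ'=-0.3444 (R=0.3750) → pose (1.1689, 1.5805, -0.3444)
step 3: θ'=1.1556 (R=1.3333) → pose (2.8391, 2.2977, 1.1556)
step 4: θ'=2.2806 (R=2.3333) → pose (2.4738, 4.7595, 2.2806)
step 5: θ'=1.2806 (R=2.0000) → pose (2.8732, 2.8839, 1.2806)

(2.8732, 2.8839, 1.2806)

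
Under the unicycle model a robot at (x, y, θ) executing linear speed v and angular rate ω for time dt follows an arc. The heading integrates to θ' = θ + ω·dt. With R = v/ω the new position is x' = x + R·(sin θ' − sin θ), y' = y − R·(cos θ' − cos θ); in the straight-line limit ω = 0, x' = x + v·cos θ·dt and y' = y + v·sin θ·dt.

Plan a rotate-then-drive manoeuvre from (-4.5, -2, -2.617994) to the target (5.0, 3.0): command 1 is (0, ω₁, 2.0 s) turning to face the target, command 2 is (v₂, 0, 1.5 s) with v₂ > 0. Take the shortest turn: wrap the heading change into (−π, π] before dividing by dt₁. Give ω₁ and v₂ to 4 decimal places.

ω₁ = 1.5512, v₂ = 7.1570

heading to target = atan2(3−-2, 5−-4.5) = 0.4845
Δθ = wrap(0.4845 − -2.6180) = 3.1025; ω₁ = Δθ/dt₁ = 1.5512
distance = √((5−-4.5)² + (3−-2)²) = 10.7355; v₂ = distance/dt₂ = 7.1570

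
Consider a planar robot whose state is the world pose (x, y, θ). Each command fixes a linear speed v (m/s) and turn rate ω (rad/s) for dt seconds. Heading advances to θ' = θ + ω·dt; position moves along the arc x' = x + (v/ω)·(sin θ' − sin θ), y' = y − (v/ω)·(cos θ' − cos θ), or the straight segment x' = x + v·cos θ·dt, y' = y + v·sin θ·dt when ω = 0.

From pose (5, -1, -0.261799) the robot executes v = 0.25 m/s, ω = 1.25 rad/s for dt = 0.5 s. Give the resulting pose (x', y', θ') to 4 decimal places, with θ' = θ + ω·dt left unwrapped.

(5.1228, -0.9938, 0.3632)

θ' = -0.2618 + 1.25·0.5 = 0.3632
R = v/ω = 0.25/1.25 = 0.2000
x' = 5 + 0.2000·(sin 0.3632 − sin -0.2618) = 5.1228
y' = -1 − 0.2000·(cos 0.3632 − cos -0.2618) = -0.9938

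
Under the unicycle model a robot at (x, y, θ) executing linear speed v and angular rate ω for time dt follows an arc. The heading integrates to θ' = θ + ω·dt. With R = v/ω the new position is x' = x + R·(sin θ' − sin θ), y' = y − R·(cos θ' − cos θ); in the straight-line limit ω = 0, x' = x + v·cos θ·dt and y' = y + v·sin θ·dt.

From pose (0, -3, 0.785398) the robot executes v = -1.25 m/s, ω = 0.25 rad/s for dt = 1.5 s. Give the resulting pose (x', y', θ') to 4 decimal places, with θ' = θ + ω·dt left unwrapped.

(-1.0493, -4.5407, 1.1604)

θ' = 0.7854 + 0.25·1.5 = 1.1604
R = v/ω = -1.25/0.25 = -5.0000
x' = 0 + -5.0000·(sin 1.1604 − sin 0.7854) = -1.0493
y' = -3 − -5.0000·(cos 1.1604 − cos 0.7854) = -4.5407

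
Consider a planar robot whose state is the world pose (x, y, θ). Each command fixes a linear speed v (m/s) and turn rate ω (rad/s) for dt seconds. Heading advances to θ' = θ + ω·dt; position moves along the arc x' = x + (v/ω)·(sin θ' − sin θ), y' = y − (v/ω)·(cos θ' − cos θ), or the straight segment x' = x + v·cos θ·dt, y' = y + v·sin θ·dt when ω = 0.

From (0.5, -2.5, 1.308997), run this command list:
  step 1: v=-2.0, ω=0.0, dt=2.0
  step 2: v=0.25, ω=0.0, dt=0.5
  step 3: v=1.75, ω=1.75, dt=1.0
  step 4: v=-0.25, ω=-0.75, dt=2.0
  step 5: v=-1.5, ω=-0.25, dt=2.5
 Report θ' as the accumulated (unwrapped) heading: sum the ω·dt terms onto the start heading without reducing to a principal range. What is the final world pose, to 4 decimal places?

(-2.2561, -8.8206, 0.9340)

step 1: θ'=1.3090 (straight) → pose (-0.5353, -6.3637, 1.3090)
step 2: θ'=1.3090 (straight) → pose (-0.5029, -6.2430, 1.3090)
step 3: θ'=3.0590 (R=1.0000) → pose (-1.3863, -4.9876, 3.0590)
step 4: θ'=1.5590 (R=0.3333) → pose (-1.0805, -5.3237, 1.5590)
step 5: θ'=0.9340 (R=6.0000) → pose (-2.2561, -8.8206, 0.9340)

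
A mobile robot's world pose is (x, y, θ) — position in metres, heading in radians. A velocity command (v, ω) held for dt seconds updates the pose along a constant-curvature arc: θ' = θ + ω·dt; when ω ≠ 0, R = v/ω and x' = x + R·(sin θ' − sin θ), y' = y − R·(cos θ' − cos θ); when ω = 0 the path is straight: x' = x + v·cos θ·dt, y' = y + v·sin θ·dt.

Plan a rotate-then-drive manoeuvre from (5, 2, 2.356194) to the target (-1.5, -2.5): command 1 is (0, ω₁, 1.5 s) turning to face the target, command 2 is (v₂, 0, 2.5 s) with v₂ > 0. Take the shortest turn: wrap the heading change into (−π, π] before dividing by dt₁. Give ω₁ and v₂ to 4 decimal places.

ω₁ = 0.9273, v₂ = 3.1623

heading to target = atan2(-2.5−2, -1.5−5) = -2.5360
Δθ = wrap(-2.5360 − 2.3562) = 1.3909; ω₁ = Δθ/dt₁ = 0.9273
distance = √((-1.5−5)² + (-2.5−2)²) = 7.9057; v₂ = distance/dt₂ = 3.1623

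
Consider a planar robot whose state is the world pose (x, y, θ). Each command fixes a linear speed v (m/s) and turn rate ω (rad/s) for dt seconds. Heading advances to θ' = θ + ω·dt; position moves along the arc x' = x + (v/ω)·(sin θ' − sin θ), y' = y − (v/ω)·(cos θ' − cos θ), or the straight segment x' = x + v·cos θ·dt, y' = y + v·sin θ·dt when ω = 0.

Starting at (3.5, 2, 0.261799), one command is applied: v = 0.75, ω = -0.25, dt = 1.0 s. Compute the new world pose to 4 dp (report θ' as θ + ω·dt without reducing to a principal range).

θ' = 0.2618 + -0.25·1.0 = 0.0118
R = v/ω = 0.75/-0.25 = -3.0000
x' = 3.5 + -3.0000·(sin 0.0118 − sin 0.2618) = 4.2411
y' = 2 − -3.0000·(cos 0.0118 − cos 0.2618) = 2.1020

(4.2411, 2.1020, 0.0118)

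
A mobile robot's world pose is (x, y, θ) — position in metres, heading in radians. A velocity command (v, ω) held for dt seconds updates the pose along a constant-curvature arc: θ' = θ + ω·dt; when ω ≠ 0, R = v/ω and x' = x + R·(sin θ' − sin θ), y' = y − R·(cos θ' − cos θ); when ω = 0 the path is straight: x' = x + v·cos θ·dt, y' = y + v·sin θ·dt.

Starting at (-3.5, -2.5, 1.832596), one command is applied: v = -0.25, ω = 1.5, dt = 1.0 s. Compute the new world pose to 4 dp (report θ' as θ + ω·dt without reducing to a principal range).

θ' = 1.8326 + 1.5·1.0 = 3.3326
R = v/ω = -0.25/1.5 = -0.1667
x' = -3.5 + -0.1667·(sin 3.3326 − sin 1.8326) = -3.3074
y' = -2.5 − -0.1667·(cos 3.3326 − cos 1.8326) = -2.6205

(-3.3074, -2.6205, 3.3326)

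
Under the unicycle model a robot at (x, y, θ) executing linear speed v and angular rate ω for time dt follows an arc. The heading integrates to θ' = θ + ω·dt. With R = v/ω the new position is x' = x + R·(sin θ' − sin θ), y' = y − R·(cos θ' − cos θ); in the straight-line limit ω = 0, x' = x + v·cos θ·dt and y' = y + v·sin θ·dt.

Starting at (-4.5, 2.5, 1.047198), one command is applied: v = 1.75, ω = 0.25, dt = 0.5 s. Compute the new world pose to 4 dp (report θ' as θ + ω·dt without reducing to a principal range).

(-4.1109, 3.2831, 1.1722)

θ' = 1.0472 + 0.25·0.5 = 1.1722
R = v/ω = 1.75/0.25 = 7.0000
x' = -4.5 + 7.0000·(sin 1.1722 − sin 1.0472) = -4.1109
y' = 2.5 − 7.0000·(cos 1.1722 − cos 1.0472) = 3.2831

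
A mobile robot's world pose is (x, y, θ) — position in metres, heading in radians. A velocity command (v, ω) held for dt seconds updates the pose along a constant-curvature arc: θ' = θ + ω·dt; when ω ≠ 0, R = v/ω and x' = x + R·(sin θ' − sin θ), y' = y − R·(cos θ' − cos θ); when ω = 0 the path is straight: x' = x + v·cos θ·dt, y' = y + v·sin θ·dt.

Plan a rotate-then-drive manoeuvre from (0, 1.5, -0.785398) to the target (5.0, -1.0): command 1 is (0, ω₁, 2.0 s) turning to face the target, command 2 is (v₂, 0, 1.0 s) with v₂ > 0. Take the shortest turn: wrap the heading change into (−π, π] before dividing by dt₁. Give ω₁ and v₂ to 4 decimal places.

heading to target = atan2(-1−1.5, 5−0) = -0.4636
Δθ = wrap(-0.4636 − -0.7854) = 0.3218; ω₁ = Δθ/dt₁ = 0.1609
distance = √((5−0)² + (-1−1.5)²) = 5.5902; v₂ = distance/dt₂ = 5.5902

ω₁ = 0.1609, v₂ = 5.5902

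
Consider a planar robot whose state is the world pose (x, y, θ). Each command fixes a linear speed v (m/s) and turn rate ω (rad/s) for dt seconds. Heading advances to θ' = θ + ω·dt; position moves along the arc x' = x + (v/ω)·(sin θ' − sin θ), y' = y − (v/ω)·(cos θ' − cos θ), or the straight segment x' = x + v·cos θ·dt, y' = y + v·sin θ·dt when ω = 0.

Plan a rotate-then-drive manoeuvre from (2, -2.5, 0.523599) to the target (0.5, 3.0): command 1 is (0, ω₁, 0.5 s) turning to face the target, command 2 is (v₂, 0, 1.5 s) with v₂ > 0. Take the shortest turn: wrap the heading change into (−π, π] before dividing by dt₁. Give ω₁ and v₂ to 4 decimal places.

heading to target = atan2(3−-2.5, 0.5−2) = 1.8370
Δθ = wrap(1.8370 − 0.5236) = 1.3134; ω₁ = Δθ/dt₁ = 2.6269
distance = √((0.5−2)² + (3−-2.5)²) = 5.7009; v₂ = distance/dt₂ = 3.8006

ω₁ = 2.6269, v₂ = 3.8006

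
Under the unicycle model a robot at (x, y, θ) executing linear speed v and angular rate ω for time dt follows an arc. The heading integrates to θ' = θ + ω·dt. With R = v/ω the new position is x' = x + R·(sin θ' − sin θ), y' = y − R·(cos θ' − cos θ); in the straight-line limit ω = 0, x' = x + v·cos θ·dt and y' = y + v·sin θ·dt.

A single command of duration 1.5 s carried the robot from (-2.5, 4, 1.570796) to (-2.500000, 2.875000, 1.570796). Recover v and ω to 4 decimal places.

Δθ = 1.570796 − 1.570796 = 0.000000
ω = Δθ/dt = 0.000000/1.5 = 0.0000
ω = 0 → v = (Δx·cos θ + Δy·sin θ)/dt = -0.7500

v = -0.7500, ω = 0.0000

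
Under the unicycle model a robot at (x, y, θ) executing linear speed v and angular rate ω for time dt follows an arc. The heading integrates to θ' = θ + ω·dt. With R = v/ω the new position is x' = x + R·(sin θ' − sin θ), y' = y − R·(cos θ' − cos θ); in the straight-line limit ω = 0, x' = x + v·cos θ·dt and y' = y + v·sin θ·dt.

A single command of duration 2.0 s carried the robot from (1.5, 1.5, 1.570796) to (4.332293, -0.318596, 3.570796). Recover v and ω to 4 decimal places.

v = -2.0000, ω = 1.0000

Δθ = 3.570796 − 1.570796 = 2.000000
ω = Δθ/dt = 2.000000/2.0 = 1.0000
R = Δx/(sin θ' − sin θ) = -2.0000
v = R·ω = -2.0000·1.0000 = -2.0000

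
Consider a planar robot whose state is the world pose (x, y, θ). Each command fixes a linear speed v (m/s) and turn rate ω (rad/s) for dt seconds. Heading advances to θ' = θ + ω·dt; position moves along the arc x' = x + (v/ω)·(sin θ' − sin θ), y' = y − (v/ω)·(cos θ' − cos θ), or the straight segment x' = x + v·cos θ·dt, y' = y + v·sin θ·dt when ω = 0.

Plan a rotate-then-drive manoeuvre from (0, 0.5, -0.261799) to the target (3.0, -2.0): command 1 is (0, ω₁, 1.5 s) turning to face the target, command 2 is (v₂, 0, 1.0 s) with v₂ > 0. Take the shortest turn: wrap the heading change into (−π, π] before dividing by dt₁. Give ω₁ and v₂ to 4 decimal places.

ω₁ = -0.2886, v₂ = 3.9051

heading to target = atan2(-2−0.5, 3−0) = -0.6947
Δθ = wrap(-0.6947 − -0.2618) = -0.4329; ω₁ = Δθ/dt₁ = -0.2886
distance = √((3−0)² + (-2−0.5)²) = 3.9051; v₂ = distance/dt₂ = 3.9051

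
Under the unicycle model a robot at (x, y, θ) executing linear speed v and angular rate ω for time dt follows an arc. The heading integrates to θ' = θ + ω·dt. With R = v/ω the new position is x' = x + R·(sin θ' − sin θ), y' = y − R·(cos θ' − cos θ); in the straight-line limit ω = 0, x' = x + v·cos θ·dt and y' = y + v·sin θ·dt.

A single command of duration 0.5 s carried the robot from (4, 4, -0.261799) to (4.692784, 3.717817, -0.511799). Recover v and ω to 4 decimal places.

v = 1.5000, ω = -0.5000

Δθ = -0.511799 − -0.261799 = -0.250000
ω = Δθ/dt = -0.250000/0.5 = -0.5000
R = Δx/(sin θ' − sin θ) = -3.0000
v = R·ω = -3.0000·-0.5000 = 1.5000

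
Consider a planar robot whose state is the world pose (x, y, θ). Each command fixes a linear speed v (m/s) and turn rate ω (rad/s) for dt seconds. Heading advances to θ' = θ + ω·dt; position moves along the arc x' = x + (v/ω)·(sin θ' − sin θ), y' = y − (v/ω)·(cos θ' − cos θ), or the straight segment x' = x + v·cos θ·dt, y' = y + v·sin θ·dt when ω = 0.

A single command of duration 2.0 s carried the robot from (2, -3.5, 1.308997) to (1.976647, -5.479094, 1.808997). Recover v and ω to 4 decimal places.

v = -1.0000, ω = 0.2500

Δθ = 1.808997 − 1.308997 = 0.500000
ω = Δθ/dt = 0.500000/2.0 = 0.2500
R = −Δy/(cos θ' − cos θ) = -4.0000
v = R·ω = -4.0000·0.2500 = -1.0000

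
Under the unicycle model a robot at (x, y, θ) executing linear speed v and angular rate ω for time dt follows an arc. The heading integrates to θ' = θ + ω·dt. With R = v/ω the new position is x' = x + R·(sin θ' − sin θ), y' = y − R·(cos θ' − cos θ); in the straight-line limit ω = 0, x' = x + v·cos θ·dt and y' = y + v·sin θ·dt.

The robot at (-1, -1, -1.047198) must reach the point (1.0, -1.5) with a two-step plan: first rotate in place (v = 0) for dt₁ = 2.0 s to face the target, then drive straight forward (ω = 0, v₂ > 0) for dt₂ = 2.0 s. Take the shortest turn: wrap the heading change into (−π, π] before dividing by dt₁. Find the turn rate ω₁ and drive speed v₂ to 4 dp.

heading to target = atan2(-1.5−-1, 1−-1) = -0.2450
Δθ = wrap(-0.2450 − -1.0472) = 0.8022; ω₁ = Δθ/dt₁ = 0.4011
distance = √((1−-1)² + (-1.5−-1)²) = 2.0616; v₂ = distance/dt₂ = 1.0308

ω₁ = 0.4011, v₂ = 1.0308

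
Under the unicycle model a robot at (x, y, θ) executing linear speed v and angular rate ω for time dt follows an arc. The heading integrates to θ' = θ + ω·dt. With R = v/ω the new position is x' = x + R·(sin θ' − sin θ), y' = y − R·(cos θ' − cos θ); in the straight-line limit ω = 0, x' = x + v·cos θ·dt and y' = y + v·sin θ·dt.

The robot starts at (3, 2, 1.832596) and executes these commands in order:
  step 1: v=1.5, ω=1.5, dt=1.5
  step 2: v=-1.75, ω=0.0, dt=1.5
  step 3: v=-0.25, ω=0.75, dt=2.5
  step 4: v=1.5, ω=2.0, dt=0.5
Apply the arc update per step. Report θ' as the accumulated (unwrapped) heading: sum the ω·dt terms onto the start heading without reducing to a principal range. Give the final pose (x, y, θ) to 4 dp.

step 1: θ'=4.0826 (R=1.0000) → pose (1.2259, 2.3302, 4.0826)
step 2: θ'=4.0826 (straight) → pose (2.7720, 4.4516, 4.0826)
step 3: θ'=5.9576 (R=-0.3333) → pose (2.6092, 4.9637, 5.9576)
step 4: θ'=6.9576 (R=0.7500) → pose (3.3175, 5.0885, 6.9576)

(3.3175, 5.0885, 6.9576)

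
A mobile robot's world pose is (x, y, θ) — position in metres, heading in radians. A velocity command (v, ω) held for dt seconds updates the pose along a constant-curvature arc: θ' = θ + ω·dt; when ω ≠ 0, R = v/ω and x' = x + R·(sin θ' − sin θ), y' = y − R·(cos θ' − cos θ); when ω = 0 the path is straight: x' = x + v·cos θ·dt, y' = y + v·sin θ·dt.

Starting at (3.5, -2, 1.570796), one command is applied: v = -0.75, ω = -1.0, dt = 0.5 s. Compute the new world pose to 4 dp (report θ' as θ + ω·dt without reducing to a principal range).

θ' = 1.5708 + -1.0·0.5 = 1.0708
R = v/ω = -0.75/-1.0 = 0.7500
x' = 3.5 + 0.7500·(sin 1.0708 − sin 1.5708) = 3.4082
y' = -2 − 0.7500·(cos 1.0708 − cos 1.5708) = -2.3596

(3.4082, -2.3596, 1.0708)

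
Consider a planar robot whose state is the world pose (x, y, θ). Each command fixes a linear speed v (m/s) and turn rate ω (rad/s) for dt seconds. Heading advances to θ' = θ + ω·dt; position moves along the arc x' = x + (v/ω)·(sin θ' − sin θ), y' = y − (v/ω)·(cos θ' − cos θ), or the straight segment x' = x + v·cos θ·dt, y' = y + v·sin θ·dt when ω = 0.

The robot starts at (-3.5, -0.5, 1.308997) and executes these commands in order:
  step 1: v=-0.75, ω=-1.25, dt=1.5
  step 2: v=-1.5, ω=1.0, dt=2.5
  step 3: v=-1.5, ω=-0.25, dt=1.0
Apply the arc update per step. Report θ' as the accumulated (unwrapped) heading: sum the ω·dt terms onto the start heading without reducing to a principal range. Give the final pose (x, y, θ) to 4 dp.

step 1: θ'=-0.5660 (R=0.6000) → pose (-4.4013, -0.8511, -0.5660)
step 2: θ'=1.9340 (R=-1.5000) → pose (-6.6079, -2.6501, 1.9340)
step 3: θ'=1.6840 (R=6.0000) → pose (-6.2548, -4.1040, 1.6840)

(-6.2548, -4.1040, 1.6840)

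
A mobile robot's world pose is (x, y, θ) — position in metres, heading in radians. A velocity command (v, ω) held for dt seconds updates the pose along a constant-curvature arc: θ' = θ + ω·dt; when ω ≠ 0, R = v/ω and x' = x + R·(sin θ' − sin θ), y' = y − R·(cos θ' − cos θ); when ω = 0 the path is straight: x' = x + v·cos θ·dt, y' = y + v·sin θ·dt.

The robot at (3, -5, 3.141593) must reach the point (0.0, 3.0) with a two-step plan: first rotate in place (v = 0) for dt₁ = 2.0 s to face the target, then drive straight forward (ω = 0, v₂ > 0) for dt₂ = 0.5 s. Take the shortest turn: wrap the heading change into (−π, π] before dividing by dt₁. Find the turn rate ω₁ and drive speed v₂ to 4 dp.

heading to target = atan2(3−-5, 0−3) = 1.9296
Δθ = wrap(1.9296 − 3.1416) = -1.2120; ω₁ = Δθ/dt₁ = -0.6060
distance = √((0−3)² + (3−-5)²) = 8.5440; v₂ = distance/dt₂ = 17.0880

ω₁ = -0.6060, v₂ = 17.0880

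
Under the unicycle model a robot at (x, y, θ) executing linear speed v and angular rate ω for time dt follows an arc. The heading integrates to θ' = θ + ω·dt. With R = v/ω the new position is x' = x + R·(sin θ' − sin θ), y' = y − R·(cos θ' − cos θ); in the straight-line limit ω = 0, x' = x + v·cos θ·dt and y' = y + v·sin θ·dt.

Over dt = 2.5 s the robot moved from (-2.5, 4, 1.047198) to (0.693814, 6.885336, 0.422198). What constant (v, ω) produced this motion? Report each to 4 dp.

v = 1.7500, ω = -0.2500

Δθ = 0.422198 − 1.047198 = -0.625000
ω = Δθ/dt = -0.625000/2.5 = -0.2500
R = Δx/(sin θ' − sin θ) = -7.0000
v = R·ω = -7.0000·-0.2500 = 1.7500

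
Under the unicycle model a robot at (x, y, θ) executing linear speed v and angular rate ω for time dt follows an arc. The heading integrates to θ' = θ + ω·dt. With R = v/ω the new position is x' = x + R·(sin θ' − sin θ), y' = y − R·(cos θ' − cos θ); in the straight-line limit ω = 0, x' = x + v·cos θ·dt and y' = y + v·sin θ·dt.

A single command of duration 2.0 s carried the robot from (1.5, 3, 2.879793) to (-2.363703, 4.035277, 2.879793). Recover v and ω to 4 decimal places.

v = 2.0000, ω = 0.0000

Δθ = 2.879793 − 2.879793 = 0.000000
ω = Δθ/dt = 0.000000/2.0 = 0.0000
ω = 0 → v = (Δx·cos θ + Δy·sin θ)/dt = 2.0000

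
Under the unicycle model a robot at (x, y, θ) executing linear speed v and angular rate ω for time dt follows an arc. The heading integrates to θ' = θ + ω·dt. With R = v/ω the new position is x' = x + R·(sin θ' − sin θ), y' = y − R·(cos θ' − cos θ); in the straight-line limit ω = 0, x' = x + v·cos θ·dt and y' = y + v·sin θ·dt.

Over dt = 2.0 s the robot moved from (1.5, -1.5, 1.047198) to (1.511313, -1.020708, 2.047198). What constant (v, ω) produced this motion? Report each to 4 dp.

Δθ = 2.047198 − 1.047198 = 1.000000
ω = Δθ/dt = 1.000000/2.0 = 0.5000
R = −Δy/(cos θ' − cos θ) = 0.5000
v = R·ω = 0.5000·0.5000 = 0.2500

v = 0.2500, ω = 0.5000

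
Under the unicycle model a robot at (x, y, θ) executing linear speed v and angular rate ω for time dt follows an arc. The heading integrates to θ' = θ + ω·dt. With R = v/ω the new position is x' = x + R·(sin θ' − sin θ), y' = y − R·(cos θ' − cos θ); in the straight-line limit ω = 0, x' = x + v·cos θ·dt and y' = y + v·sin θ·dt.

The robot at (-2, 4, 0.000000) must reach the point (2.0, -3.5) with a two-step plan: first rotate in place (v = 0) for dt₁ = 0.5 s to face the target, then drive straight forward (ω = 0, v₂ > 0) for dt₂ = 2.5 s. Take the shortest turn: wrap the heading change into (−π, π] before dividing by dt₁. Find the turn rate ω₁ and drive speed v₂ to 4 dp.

ω₁ = -2.1617, v₂ = 3.4000

heading to target = atan2(-3.5−4, 2−-2) = -1.0808
Δθ = wrap(-1.0808 − 0.0000) = -1.0808; ω₁ = Δθ/dt₁ = -2.1617
distance = √((2−-2)² + (-3.5−4)²) = 8.5000; v₂ = distance/dt₂ = 3.4000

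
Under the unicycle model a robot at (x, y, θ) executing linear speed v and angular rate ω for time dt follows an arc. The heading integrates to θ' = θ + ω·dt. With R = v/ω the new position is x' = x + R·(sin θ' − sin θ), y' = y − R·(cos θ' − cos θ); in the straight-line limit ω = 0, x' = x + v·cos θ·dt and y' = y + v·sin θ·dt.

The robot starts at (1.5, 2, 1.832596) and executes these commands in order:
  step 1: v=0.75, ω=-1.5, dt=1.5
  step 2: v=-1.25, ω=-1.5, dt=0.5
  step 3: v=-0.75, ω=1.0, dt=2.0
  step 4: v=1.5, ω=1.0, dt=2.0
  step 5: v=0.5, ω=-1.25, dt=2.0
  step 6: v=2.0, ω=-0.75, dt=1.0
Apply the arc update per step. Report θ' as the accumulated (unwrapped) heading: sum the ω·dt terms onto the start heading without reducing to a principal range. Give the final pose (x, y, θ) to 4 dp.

step 1: θ'=-0.4174 (R=-0.5000) → pose (2.1857, 2.5865, -0.4174)
step 2: θ'=-1.1674 (R=0.8333) → pose (1.7570, 3.0212, -1.1674)
step 3: θ'=0.8326 (R=-0.7500) → pose (0.5125, 3.2315, 0.8326)
step 4: θ'=2.8326 (R=1.5000) → pose (-0.1409, 5.6699, 2.8326)
step 5: θ'=0.3326 (R=-0.4000) → pose (-0.1499, 6.4290, 0.3326)
step 6: θ'=-0.4174 (R=-2.6667) → pose (1.8018, 6.3462, -0.4174)

(1.8018, 6.3462, -0.4174)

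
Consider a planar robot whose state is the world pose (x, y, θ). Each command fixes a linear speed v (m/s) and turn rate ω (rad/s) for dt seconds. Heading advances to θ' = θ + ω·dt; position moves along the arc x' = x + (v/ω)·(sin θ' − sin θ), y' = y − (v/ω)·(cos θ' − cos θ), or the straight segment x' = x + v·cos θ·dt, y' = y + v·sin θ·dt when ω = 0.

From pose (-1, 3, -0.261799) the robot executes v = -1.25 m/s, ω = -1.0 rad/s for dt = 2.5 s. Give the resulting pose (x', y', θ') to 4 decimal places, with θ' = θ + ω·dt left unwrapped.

(-1.1399, 5.3683, -2.7618)

θ' = -0.2618 + -1.0·2.5 = -2.7618
R = v/ω = -1.25/-1.0 = 1.2500
x' = -1 + 1.2500·(sin -2.7618 − sin -0.2618) = -1.1399
y' = 3 − 1.2500·(cos -2.7618 − cos -0.2618) = 5.3683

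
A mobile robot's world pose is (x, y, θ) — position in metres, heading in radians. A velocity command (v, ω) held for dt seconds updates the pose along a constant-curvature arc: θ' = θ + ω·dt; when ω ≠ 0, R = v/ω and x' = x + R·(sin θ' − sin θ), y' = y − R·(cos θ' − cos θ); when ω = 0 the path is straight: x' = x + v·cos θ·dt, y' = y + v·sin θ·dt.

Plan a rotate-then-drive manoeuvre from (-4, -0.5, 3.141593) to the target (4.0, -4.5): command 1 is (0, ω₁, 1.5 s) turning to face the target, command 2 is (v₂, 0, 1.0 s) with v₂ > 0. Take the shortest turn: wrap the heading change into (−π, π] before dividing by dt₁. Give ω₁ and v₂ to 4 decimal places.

heading to target = atan2(-4.5−-0.5, 4−-4) = -0.4636
Δθ = wrap(-0.4636 − 3.1416) = 2.6779; ω₁ = Δθ/dt₁ = 1.7853
distance = √((4−-4)² + (-4.5−-0.5)²) = 8.9443; v₂ = distance/dt₂ = 8.9443

ω₁ = 1.7853, v₂ = 8.9443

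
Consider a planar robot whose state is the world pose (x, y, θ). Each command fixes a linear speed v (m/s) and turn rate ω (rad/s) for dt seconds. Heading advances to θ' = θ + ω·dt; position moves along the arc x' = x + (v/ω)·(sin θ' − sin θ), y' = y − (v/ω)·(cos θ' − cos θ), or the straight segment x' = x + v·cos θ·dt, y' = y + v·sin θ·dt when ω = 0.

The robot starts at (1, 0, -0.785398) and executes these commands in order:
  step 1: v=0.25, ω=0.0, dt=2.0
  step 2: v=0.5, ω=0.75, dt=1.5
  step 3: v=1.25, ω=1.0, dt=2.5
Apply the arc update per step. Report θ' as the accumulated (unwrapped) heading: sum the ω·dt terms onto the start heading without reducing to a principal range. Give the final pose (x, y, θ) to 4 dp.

step 1: θ'=-0.7854 (straight) → pose (1.3536, -0.3536, -0.7854)
step 2: θ'=0.3396 (R=0.6667) → pose (2.0470, -0.5107, 0.3396)
step 3: θ'=2.8396 (R=1.2500) → pose (2.0024, 1.8613, 2.8396)

(2.0024, 1.8613, 2.8396)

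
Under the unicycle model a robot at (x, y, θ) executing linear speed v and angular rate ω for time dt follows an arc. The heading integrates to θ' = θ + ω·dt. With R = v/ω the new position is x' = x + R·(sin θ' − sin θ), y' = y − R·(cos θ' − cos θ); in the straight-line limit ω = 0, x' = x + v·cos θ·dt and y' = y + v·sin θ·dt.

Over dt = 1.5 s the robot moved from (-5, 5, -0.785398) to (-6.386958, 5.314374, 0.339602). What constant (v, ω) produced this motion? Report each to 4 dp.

Δθ = 0.339602 − -0.785398 = 1.125000
ω = Δθ/dt = 1.125000/1.5 = 0.7500
R = Δx/(sin θ' − sin θ) = -1.3333
v = R·ω = -1.3333·0.7500 = -1.0000

v = -1.0000, ω = 0.7500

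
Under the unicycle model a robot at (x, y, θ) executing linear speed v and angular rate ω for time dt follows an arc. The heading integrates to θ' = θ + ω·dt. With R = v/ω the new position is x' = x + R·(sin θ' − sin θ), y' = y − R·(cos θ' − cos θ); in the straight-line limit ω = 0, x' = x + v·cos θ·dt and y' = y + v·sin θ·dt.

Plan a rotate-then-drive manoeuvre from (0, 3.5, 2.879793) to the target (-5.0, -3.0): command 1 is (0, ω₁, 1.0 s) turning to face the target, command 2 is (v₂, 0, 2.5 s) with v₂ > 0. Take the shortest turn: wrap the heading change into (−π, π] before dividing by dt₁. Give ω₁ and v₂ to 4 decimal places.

ω₁ = 1.1769, v₂ = 3.2802

heading to target = atan2(-3−3.5, -5−0) = -2.2265
Δθ = wrap(-2.2265 − 2.8798) = 1.1769; ω₁ = Δθ/dt₁ = 1.1769
distance = √((-5−0)² + (-3−3.5)²) = 8.2006; v₂ = distance/dt₂ = 3.2802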